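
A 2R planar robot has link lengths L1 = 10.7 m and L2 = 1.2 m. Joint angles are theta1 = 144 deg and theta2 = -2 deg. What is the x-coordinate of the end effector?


Convert angles to radians: theta1 = 2.5133, theta2 = -0.0349
x = L1*cos(theta1) + L2*cos(theta1+theta2)
x = -8.6565 + -0.9456
x = -9.6021


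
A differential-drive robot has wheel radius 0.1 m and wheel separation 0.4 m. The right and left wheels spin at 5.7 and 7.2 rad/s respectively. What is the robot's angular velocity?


vR = r*wR = 0.1*5.7 = 0.57 m/s
vL = r*wL = 0.1*7.2 = 0.72 m/s
v = (vR+vL)/2 = 0.645 m/s
omega = (vR-vL)/L = -0.375 rad/s
angular velocity = -0.375 rad/s


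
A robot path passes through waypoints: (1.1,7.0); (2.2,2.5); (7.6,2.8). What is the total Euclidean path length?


Segment lengths:
  seg1 = sqrt((1.1)^2 + (-4.5)^2) = 4.6325
  seg2 = sqrt((5.4)^2 + (0.3)^2) = 5.4083
Total = 10.0408


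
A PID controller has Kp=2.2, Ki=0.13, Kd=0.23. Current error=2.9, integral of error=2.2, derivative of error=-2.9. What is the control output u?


u = Kp*e + Ki*int(e) + Kd*de/dt
= 2.2*2.9 + 0.13*2.2 + 0.23*(-2.9)
= 6.38 + 0.286 + -0.667
= 5.999


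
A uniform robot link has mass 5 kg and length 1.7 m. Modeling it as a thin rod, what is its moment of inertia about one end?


I = (1/3) * m * L^2
= (1/3) * 5 * 1.7^2
= 0.333333 * 5 * 2.89
= 4.8167 kg*m^2


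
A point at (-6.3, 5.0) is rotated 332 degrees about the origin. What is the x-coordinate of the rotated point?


x' = x*cos(theta) - y*sin(theta)
cos(332 deg) = 0.8829, sin(332 deg) = -0.4695
x' = -6.3 * 0.8829 - 5.0 * -0.4695
= -5.5626 - -2.3474
= -3.2152


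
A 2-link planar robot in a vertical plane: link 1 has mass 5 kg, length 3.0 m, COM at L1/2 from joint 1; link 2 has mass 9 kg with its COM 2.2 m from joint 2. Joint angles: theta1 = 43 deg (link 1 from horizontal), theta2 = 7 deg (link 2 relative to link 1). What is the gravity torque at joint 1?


Horizontal distance from joint 1 to link-1 COM:
  x_c1 = (L1/2)*cos(t1) = 1.5 * 0.7314 = 1.097 m
Horizontal distance from joint 1 to link-2 COM:
  x_c2 = L1*cos(t1) + Lc2*cos(t1+t2)
       = 3.0*0.7314 + 2.2*0.6428 = 3.6082 m
tau1 = m1*g*x_c1 + m2*g*x_c2
     = 5*9.81*1.097 + 9*9.81*3.6082
     = 53.8093 + 318.5674
     = 372.3768 Nm


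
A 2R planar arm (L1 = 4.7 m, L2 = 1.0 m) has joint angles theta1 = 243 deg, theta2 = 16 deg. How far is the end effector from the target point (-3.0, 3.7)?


End effector via forward kinematics:
x = L1*cos(t1) + L2*cos(t1+t2) = -2.3246
y = L1*sin(t1) + L2*sin(t1+t2) = -5.1694
Distance to target:
d = sqrt((-3.0 - -2.3246)^2 + (3.7 - -5.1694)^2)
= sqrt(0.4562 + 78.6655)
= 8.895 m


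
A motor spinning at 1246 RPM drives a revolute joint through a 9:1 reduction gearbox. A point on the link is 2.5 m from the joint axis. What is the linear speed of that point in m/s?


omega_motor = 1246 * 2*pi/60 = 130.4808 rad/s
omega_joint = omega_motor / 9 = 14.4979 rad/s
v = omega_joint * r = 14.4979 * 2.5
= 36.2447 m/s


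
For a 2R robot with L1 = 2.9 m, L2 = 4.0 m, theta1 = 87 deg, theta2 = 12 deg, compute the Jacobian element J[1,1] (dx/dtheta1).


J[1,1] = -L1*sin(t1) - L2*sin(t1+t2)
= -2.9*sin(87) - 4.0*sin(99)
= -6.8468


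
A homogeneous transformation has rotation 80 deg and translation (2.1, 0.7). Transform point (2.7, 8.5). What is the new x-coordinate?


x' = cos(theta)*px - sin(theta)*py + tx
= 0.1736*2.7 - 0.9848*8.5 + 2.1
= -5.802


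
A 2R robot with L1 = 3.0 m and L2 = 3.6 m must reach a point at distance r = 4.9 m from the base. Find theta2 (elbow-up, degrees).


cos(theta2) = (r^2 - L1^2 - L2^2) / (2*L1*L2)
cos(theta2) = (24.01 - 9.0 - 12.96) / 21.6
cos(theta2) = 0.094907
theta2 = 84.554 degrees


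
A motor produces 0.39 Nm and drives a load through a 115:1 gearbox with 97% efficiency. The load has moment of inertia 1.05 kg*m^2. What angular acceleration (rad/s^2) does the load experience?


tau_out = tau_motor * N * eta
= 0.39 * 115 * 0.97 = 43.5045 Nm
alpha = tau_out / I = 43.5045 / 1.05
= 41.4329 rad/s^2


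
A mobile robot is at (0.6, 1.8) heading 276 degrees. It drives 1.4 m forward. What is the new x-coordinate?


x_new = x0 + d*cos(theta)
= 0.6 + 1.4*cos(276)
= 0.6 + 0.1463
= 0.7463


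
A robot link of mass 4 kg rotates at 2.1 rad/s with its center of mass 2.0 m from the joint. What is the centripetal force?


F = m * omega^2 * r
= 4 * 2.1^2 * 2.0
= 4 * 4.41 * 2.0
= 35.28 N


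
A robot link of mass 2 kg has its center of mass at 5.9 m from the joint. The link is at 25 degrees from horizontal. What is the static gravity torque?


tau = m*g*L*cos(angle)
= 2 * 9.81 * 5.9 * cos(25 deg)
= 2 * 9.81 * 5.9 * 0.9063
= 104.9124 Nm


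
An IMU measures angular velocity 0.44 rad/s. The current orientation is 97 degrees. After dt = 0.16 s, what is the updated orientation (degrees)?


delta_theta = w * dt = 0.44 * 0.16 = 0.0704 rad
= 4.0336 deg
theta_new = 97 + 4.0336 = 101.0336 deg


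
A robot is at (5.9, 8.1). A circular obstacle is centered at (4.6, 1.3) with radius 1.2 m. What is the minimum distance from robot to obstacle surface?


center_dist = sqrt((5.9-4.6)^2 + (8.1-1.3)^2)
= sqrt(1.69 + 46.24)
= 6.9231
min_dist = center_dist - radius = 6.9231 - 1.2 = 5.7231 m


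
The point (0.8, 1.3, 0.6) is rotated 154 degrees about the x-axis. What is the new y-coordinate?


Rotation about x-axis: y' = y*cos(theta) - z*sin(theta)
= 1.3 * -0.8988 - 0.6 * 0.4384
= -1.4315


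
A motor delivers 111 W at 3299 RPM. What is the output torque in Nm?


omega = 3299 * 2*pi/60 = 345.4705 rad/s
tau = P / omega = 111 / 345.4705
= 0.3213 Nm


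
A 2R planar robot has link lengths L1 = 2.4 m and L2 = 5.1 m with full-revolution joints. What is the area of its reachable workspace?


r_max = L1 + L2 = 7.5 m
r_min = |L1 - L2| = 2.7 m
Area = pi*(r_max^2 - r_min^2)
= pi*(56.25 - 7.29)
= pi * 48.96
= 153.8124 m^2


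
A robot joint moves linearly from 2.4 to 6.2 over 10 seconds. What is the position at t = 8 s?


s = t/T = 8/10 = 0.8
p(t) = p0 + (pf-p0)*s
= 2.4 + (6.2 - 2.4) * 0.8
= 5.44


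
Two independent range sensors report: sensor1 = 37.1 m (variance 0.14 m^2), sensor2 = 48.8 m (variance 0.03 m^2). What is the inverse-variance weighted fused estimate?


w1 = (1/var1) / (1/var1 + 1/var2)
   = 7.1429 / (7.1429 + 33.3333) = 0.1765
w2 = 1 - w1 = 0.8235
fused = w1*s1 + w2*s2 = 6.5471 + 40.1882
= 46.7353 m


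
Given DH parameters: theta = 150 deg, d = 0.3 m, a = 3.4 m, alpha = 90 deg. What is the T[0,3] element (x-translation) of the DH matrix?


T[0,3] = a * cos(theta)
= 3.4 * cos(150 deg)
= 3.4 * -0.866
= -2.9445


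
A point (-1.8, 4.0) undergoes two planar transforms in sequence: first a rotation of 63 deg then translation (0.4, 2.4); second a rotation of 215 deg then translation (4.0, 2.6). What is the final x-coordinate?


After transform 1:
x1 = cos(63)*-1.8 - sin(63)*4.0 + 0.4 = -3.9812
y1 = sin(63)*-1.8 + cos(63)*4.0 + 2.4 = 2.6122
After transform 2:
x2 = cos(215)*-3.9812 - sin(215)*2.6122 + 4.0
= 8.7595


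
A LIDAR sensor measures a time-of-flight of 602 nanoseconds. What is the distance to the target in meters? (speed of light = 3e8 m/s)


tof = 602 ns = 6.02e-07 s
dist = c * tof / 2
= 3e8 * 6.02e-07 / 2
= 90.3 m


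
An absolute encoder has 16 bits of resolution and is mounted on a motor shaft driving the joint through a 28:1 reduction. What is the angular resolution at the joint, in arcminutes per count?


counts = 2^16 = 65536
effective counts at joint = 65536 * 28 = 1835008
resolution = 360*60 / 1835008
= 0.0118 arcmin/count


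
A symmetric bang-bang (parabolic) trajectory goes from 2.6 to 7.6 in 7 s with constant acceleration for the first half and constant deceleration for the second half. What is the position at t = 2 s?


Symmetric rest-to-rest: each phase covers (pf-p0)/2 in time T/2. 0.5*a*(T/2)^2 = (pf-p0)/2 => a = 4*(pf-p0)/T^2
a = 4*(7.6-2.6)/7^2 = 0.4082
t = 2 is in the acceleration phase (t <= T/2).
p = p0 + 0.5*a*t^2 = 2.6 + 0.5*0.4082*2^2
= 3.4163


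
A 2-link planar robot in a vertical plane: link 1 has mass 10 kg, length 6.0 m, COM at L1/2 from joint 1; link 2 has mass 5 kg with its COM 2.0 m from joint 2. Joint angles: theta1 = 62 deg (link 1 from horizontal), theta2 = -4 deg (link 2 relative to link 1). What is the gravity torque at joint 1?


Horizontal distance from joint 1 to link-1 COM:
  x_c1 = (L1/2)*cos(t1) = 3.0 * 0.4695 = 1.4084 m
Horizontal distance from joint 1 to link-2 COM:
  x_c2 = L1*cos(t1) + Lc2*cos(t1+t2)
       = 6.0*0.4695 + 2.0*0.5299 = 3.8767 m
tau1 = m1*g*x_c1 + m2*g*x_c2
     = 10*9.81*1.4084 + 5*9.81*3.8767
     = 138.1655 + 190.1506
     = 328.316 Nm


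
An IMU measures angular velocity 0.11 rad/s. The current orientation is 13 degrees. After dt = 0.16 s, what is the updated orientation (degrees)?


delta_theta = w * dt = 0.11 * 0.16 = 0.0176 rad
= 1.0084 deg
theta_new = 13 + 1.0084 = 14.0084 deg


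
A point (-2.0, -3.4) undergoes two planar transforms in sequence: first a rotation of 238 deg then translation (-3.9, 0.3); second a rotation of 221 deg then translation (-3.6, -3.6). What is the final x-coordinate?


After transform 1:
x1 = cos(238)*-2.0 - sin(238)*-3.4 + -3.9 = -5.7235
y1 = sin(238)*-2.0 + cos(238)*-3.4 + 0.3 = 3.7978
After transform 2:
x2 = cos(221)*-5.7235 - sin(221)*3.7978 + -3.6
= 3.2112


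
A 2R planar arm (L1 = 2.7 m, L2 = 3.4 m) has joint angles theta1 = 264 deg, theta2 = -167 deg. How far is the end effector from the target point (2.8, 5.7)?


End effector via forward kinematics:
x = L1*cos(t1) + L2*cos(t1+t2) = -0.6966
y = L1*sin(t1) + L2*sin(t1+t2) = 0.6894
Distance to target:
d = sqrt((2.8 - -0.6966)^2 + (5.7 - 0.6894)^2)
= sqrt(12.2261 + 25.1056)
= 6.11 m


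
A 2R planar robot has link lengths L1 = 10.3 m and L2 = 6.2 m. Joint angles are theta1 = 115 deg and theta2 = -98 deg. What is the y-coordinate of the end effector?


Convert angles to radians: theta1 = 2.0071, theta2 = -1.7104
y = L1*sin(theta1) + L2*sin(theta1+theta2)
y = 9.335 + 1.8127
y = 11.1477


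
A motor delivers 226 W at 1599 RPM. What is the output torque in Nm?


omega = 1599 * 2*pi/60 = 167.4469 rad/s
tau = P / omega = 226 / 167.4469
= 1.3497 Nm


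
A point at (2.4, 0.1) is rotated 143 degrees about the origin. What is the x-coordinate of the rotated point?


x' = x*cos(theta) - y*sin(theta)
cos(143 deg) = -0.7986, sin(143 deg) = 0.6018
x' = 2.4 * -0.7986 - 0.1 * 0.6018
= -1.9167 - 0.0602
= -1.9769


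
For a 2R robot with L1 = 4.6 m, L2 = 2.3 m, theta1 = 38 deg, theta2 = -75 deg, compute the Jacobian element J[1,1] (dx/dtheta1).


J[1,1] = -L1*sin(t1) - L2*sin(t1+t2)
= -4.6*sin(38) - 2.3*sin(-37)
= -1.4479


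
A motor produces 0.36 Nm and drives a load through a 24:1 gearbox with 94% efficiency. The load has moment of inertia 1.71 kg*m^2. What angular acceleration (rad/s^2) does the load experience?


tau_out = tau_motor * N * eta
= 0.36 * 24 * 0.94 = 8.1216 Nm
alpha = tau_out / I = 8.1216 / 1.71
= 4.7495 rad/s^2


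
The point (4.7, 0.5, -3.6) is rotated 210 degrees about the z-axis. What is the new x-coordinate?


Rotation about z-axis: x' = x*cos(theta) - y*sin(theta)
= 4.7 * -0.866 - 0.5 * -0.5
= -3.8203


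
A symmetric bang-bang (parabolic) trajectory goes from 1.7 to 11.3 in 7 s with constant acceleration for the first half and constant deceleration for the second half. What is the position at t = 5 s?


Symmetric rest-to-rest: each phase covers (pf-p0)/2 in time T/2. 0.5*a*(T/2)^2 = (pf-p0)/2 => a = 4*(pf-p0)/T^2
a = 4*(11.3-1.7)/7^2 = 0.7837
t = 5 is in the deceleration phase (t > T/2).
p = pf - 0.5*a*(T-t)^2 = 11.3 - 0.5*0.7837*2^2
= 9.7327


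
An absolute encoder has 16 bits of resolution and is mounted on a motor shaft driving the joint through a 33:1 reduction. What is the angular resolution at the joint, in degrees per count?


counts = 2^16 = 65536
effective counts at joint = 65536 * 33 = 2162688
resolution = 360 / 2162688
= 1.6646e-04 deg/count


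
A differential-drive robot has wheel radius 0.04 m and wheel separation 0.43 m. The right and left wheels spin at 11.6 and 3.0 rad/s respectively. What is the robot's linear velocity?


vR = r*wR = 0.04*11.6 = 0.464 m/s
vL = r*wL = 0.04*3.0 = 0.12 m/s
v = (vR+vL)/2 = 0.292 m/s
omega = (vR-vL)/L = 0.8 rad/s
linear velocity = 0.292 m/s


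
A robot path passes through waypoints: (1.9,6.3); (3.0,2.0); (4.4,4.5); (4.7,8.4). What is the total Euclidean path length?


Segment lengths:
  seg1 = sqrt((1.1)^2 + (-4.3)^2) = 4.4385
  seg2 = sqrt((1.4)^2 + (2.5)^2) = 2.8653
  seg3 = sqrt((0.3)^2 + (3.9)^2) = 3.9115
Total = 11.2153


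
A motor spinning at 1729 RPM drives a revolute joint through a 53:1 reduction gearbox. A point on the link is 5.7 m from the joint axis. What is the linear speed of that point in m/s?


omega_motor = 1729 * 2*pi/60 = 181.0605 rad/s
omega_joint = omega_motor / 53 = 3.4162 rad/s
v = omega_joint * r = 3.4162 * 5.7
= 19.4725 m/s


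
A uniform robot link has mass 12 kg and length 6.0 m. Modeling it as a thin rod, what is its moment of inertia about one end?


I = (1/3) * m * L^2
= (1/3) * 12 * 6.0^2
= 0.333333 * 12 * 36.0
= 144.0 kg*m^2


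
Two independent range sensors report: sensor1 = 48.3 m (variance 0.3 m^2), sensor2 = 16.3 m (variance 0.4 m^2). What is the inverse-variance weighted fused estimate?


w1 = (1/var1) / (1/var1 + 1/var2)
   = 3.3333 / (3.3333 + 2.5) = 0.5714
w2 = 1 - w1 = 0.4286
fused = w1*s1 + w2*s2 = 27.6 + 6.9857
= 34.5857 m


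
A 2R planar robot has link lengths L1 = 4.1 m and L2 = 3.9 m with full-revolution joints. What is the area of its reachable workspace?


r_max = L1 + L2 = 8.0 m
r_min = |L1 - L2| = 0.2 m
Area = pi*(r_max^2 - r_min^2)
= pi*(64.0 - 0.04)
= pi * 63.96
= 200.9363 m^2


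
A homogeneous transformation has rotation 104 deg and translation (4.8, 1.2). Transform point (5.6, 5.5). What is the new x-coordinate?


x' = cos(theta)*px - sin(theta)*py + tx
= -0.2419*5.6 - 0.9703*5.5 + 4.8
= -1.8914


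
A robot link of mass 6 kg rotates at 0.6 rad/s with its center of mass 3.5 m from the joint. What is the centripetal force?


F = m * omega^2 * r
= 6 * 0.6^2 * 3.5
= 6 * 0.36 * 3.5
= 7.56 N


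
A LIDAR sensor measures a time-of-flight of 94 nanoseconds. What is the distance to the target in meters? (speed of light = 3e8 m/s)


tof = 94 ns = 9.4e-08 s
dist = c * tof / 2
= 3e8 * 9.4e-08 / 2
= 14.1 m


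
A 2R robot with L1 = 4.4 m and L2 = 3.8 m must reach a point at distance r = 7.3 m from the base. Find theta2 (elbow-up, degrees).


cos(theta2) = (r^2 - L1^2 - L2^2) / (2*L1*L2)
cos(theta2) = (53.29 - 19.36 - 14.44) / 33.44
cos(theta2) = 0.582835
theta2 = 54.3498 degrees


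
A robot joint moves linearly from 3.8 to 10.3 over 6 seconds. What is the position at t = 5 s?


s = t/T = 5/6 = 0.8333
p(t) = p0 + (pf-p0)*s
= 3.8 + (10.3 - 3.8) * 0.8333
= 9.2167


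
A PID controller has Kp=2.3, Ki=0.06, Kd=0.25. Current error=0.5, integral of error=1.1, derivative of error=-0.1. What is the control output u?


u = Kp*e + Ki*int(e) + Kd*de/dt
= 2.3*0.5 + 0.06*1.1 + 0.25*(-0.1)
= 1.15 + 0.066 + -0.025
= 1.191


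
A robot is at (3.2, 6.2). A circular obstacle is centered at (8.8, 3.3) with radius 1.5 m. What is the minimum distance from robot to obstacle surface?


center_dist = sqrt((3.2-8.8)^2 + (6.2-3.3)^2)
= sqrt(31.36 + 8.41)
= 6.3063
min_dist = center_dist - radius = 6.3063 - 1.5 = 4.8063 m


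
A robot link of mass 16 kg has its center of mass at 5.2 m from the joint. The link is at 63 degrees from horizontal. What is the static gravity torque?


tau = m*g*L*cos(angle)
= 16 * 9.81 * 5.2 * cos(63 deg)
= 16 * 9.81 * 5.2 * 0.454
= 370.5434 Nm


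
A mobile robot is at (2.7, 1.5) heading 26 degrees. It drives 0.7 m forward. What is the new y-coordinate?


y_new = y0 + d*sin(theta)
= 1.5 + 0.7*sin(26)
= 1.5 + 0.3069
= 1.8069


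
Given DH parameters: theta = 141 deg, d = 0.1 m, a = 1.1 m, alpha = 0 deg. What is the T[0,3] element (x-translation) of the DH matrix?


T[0,3] = a * cos(theta)
= 1.1 * cos(141 deg)
= 1.1 * -0.7771
= -0.8549


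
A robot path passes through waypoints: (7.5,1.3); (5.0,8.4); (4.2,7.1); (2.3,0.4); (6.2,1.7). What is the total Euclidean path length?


Segment lengths:
  seg1 = sqrt((-2.5)^2 + (7.1)^2) = 7.5273
  seg2 = sqrt((-0.8)^2 + (-1.3)^2) = 1.5264
  seg3 = sqrt((-1.9)^2 + (-6.7)^2) = 6.9642
  seg4 = sqrt((3.9)^2 + (1.3)^2) = 4.111
Total = 20.1289


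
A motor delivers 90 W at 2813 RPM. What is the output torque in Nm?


omega = 2813 * 2*pi/60 = 294.5767 rad/s
tau = P / omega = 90 / 294.5767
= 0.3055 Nm


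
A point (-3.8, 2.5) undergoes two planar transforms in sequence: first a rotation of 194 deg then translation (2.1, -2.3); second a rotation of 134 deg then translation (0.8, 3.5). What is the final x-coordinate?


After transform 1:
x1 = cos(194)*-3.8 - sin(194)*2.5 + 2.1 = 6.3919
y1 = sin(194)*-3.8 + cos(194)*2.5 + -2.3 = -3.8064
After transform 2:
x2 = cos(134)*6.3919 - sin(134)*-3.8064 + 0.8
= -0.9021


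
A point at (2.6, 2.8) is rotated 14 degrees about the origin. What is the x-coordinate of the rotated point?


x' = x*cos(theta) - y*sin(theta)
cos(14 deg) = 0.9703, sin(14 deg) = 0.2419
x' = 2.6 * 0.9703 - 2.8 * 0.2419
= 2.5228 - 0.6774
= 1.8454


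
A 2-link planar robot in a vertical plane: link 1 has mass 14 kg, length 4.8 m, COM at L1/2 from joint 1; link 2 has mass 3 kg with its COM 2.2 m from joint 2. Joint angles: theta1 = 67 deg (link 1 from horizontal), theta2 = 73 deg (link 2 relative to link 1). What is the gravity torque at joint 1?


Horizontal distance from joint 1 to link-1 COM:
  x_c1 = (L1/2)*cos(t1) = 2.4 * 0.3907 = 0.9378 m
Horizontal distance from joint 1 to link-2 COM:
  x_c2 = L1*cos(t1) + Lc2*cos(t1+t2)
       = 4.8*0.3907 + 2.2*-0.766 = 0.1902 m
tau1 = m1*g*x_c1 + m2*g*x_c2
     = 14*9.81*0.9378 + 3*9.81*0.1902
     = 128.7912 + 5.5979
     = 134.3892 Nm


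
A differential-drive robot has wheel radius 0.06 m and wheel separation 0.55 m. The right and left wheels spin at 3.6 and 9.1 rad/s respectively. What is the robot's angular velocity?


vR = r*wR = 0.06*3.6 = 0.216 m/s
vL = r*wL = 0.06*9.1 = 0.546 m/s
v = (vR+vL)/2 = 0.381 m/s
omega = (vR-vL)/L = -0.6 rad/s
angular velocity = -0.6 rad/s


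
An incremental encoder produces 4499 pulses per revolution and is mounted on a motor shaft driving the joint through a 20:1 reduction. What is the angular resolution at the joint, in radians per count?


counts per rev = 4499
effective counts at joint = 4499 * 20 = 89980
resolution = 2*pi / 89980
= 6.9829e-05 rad/count


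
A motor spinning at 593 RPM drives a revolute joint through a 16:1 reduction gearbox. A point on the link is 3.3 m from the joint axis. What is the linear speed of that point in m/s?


omega_motor = 593 * 2*pi/60 = 62.0988 rad/s
omega_joint = omega_motor / 16 = 3.8812 rad/s
v = omega_joint * r = 3.8812 * 3.3
= 12.8079 m/s


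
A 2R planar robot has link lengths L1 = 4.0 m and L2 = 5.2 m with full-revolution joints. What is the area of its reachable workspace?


r_max = L1 + L2 = 9.2 m
r_min = |L1 - L2| = 1.2 m
Area = pi*(r_max^2 - r_min^2)
= pi*(84.64 - 1.44)
= pi * 83.2
= 261.3805 m^2


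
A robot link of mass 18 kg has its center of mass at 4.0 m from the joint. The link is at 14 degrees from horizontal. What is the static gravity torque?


tau = m*g*L*cos(angle)
= 18 * 9.81 * 4.0 * cos(14 deg)
= 18 * 9.81 * 4.0 * 0.9703
= 685.3393 Nm


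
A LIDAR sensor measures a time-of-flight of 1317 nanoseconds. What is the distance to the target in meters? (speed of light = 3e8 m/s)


tof = 1317 ns = 1.317e-06 s
dist = c * tof / 2
= 3e8 * 1.317e-06 / 2
= 197.55 m


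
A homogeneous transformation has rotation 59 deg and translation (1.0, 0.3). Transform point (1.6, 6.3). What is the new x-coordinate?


x' = cos(theta)*px - sin(theta)*py + tx
= 0.515*1.6 - 0.8572*6.3 + 1.0
= -3.5761


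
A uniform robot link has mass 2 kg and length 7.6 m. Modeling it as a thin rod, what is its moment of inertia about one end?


I = (1/3) * m * L^2
= (1/3) * 2 * 7.6^2
= 0.333333 * 2 * 57.76
= 38.5067 kg*m^2


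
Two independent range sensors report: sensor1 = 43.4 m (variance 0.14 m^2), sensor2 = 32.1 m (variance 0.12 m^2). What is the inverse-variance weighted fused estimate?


w1 = (1/var1) / (1/var1 + 1/var2)
   = 7.1429 / (7.1429 + 8.3333) = 0.4615
w2 = 1 - w1 = 0.5385
fused = w1*s1 + w2*s2 = 20.0308 + 17.2846
= 37.3154 m


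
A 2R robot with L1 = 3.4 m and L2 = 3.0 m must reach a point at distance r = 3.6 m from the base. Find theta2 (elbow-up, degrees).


cos(theta2) = (r^2 - L1^2 - L2^2) / (2*L1*L2)
cos(theta2) = (12.96 - 11.56 - 9.0) / 20.4
cos(theta2) = -0.372549
theta2 = 111.8729 degrees


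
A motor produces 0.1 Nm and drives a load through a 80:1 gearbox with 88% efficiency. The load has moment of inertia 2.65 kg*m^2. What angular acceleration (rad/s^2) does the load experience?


tau_out = tau_motor * N * eta
= 0.1 * 80 * 0.88 = 7.04 Nm
alpha = tau_out / I = 7.04 / 2.65
= 2.6566 rad/s^2


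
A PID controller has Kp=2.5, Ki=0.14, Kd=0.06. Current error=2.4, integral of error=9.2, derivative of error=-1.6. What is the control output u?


u = Kp*e + Ki*int(e) + Kd*de/dt
= 2.5*2.4 + 0.14*9.2 + 0.06*(-1.6)
= 6.0 + 1.288 + -0.096
= 7.192


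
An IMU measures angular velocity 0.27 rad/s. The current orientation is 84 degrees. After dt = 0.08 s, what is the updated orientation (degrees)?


delta_theta = w * dt = 0.27 * 0.08 = 0.0216 rad
= 1.2376 deg
theta_new = 84 + 1.2376 = 85.2376 deg


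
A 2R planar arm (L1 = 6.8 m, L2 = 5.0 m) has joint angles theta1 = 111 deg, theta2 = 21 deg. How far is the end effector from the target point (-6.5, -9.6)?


End effector via forward kinematics:
x = L1*cos(t1) + L2*cos(t1+t2) = -5.7826
y = L1*sin(t1) + L2*sin(t1+t2) = 10.0641
Distance to target:
d = sqrt((-6.5 - -5.7826)^2 + (-9.6 - 10.0641)^2)
= sqrt(0.5147 + 386.6757)
= 19.6772 m


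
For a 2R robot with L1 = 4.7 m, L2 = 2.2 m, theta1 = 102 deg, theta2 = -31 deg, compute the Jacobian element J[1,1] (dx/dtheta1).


J[1,1] = -L1*sin(t1) - L2*sin(t1+t2)
= -4.7*sin(102) - 2.2*sin(71)
= -6.6774


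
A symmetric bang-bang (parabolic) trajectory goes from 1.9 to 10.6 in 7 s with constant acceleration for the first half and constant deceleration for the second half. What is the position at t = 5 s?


Symmetric rest-to-rest: each phase covers (pf-p0)/2 in time T/2. 0.5*a*(T/2)^2 = (pf-p0)/2 => a = 4*(pf-p0)/T^2
a = 4*(10.6-1.9)/7^2 = 0.7102
t = 5 is in the deceleration phase (t > T/2).
p = pf - 0.5*a*(T-t)^2 = 10.6 - 0.5*0.7102*2^2
= 9.1796


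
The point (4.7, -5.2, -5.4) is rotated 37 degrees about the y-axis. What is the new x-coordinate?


Rotation about y-axis: x' = x*cos(theta) + z*sin(theta)
= 4.7 * 0.7986 + -5.4 * 0.6018
= 0.5038


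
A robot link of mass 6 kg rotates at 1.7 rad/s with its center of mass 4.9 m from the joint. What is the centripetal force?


F = m * omega^2 * r
= 6 * 1.7^2 * 4.9
= 6 * 2.89 * 4.9
= 84.966 N


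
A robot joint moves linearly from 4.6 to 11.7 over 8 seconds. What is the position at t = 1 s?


s = t/T = 1/8 = 0.125
p(t) = p0 + (pf-p0)*s
= 4.6 + (11.7 - 4.6) * 0.125
= 5.4875


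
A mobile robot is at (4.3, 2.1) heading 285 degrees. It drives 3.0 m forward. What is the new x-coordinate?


x_new = x0 + d*cos(theta)
= 4.3 + 3.0*cos(285)
= 4.3 + 0.7765
= 5.0765


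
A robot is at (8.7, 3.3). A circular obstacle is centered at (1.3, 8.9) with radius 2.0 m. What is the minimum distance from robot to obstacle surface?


center_dist = sqrt((8.7-1.3)^2 + (3.3-8.9)^2)
= sqrt(54.76 + 31.36)
= 9.2801
min_dist = center_dist - radius = 9.2801 - 2.0 = 7.2801 m


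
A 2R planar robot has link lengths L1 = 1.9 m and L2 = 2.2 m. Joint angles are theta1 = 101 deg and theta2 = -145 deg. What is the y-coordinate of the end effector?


Convert angles to radians: theta1 = 1.7628, theta2 = -2.5307
y = L1*sin(theta1) + L2*sin(theta1+theta2)
y = 1.8651 + -1.5282
y = 0.3368


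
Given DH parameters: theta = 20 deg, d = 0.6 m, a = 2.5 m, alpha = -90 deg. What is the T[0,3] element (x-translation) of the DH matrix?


T[0,3] = a * cos(theta)
= 2.5 * cos(20 deg)
= 2.5 * 0.9397
= 2.3492


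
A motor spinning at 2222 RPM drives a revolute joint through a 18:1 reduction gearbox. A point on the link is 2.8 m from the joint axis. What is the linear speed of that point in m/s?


omega_motor = 2222 * 2*pi/60 = 232.6873 rad/s
omega_joint = omega_motor / 18 = 12.9271 rad/s
v = omega_joint * r = 12.9271 * 2.8
= 36.1958 m/s


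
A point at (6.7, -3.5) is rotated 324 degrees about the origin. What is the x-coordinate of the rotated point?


x' = x*cos(theta) - y*sin(theta)
cos(324 deg) = 0.809, sin(324 deg) = -0.5878
x' = 6.7 * 0.809 - -3.5 * -0.5878
= 5.4204 - 2.0572
= 3.3632


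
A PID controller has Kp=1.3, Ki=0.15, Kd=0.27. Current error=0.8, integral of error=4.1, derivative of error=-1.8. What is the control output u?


u = Kp*e + Ki*int(e) + Kd*de/dt
= 1.3*0.8 + 0.15*4.1 + 0.27*(-1.8)
= 1.04 + 0.615 + -0.486
= 1.169


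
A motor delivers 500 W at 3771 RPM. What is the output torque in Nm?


omega = 3771 * 2*pi/60 = 394.8982 rad/s
tau = P / omega = 500 / 394.8982
= 1.2661 Nm


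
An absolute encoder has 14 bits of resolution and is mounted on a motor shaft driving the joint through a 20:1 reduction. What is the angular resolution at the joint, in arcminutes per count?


counts = 2^14 = 16384
effective counts at joint = 16384 * 20 = 327680
resolution = 360*60 / 327680
= 0.0659 arcmin/count


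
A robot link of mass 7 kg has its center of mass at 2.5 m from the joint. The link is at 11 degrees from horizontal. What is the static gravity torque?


tau = m*g*L*cos(angle)
= 7 * 9.81 * 2.5 * cos(11 deg)
= 7 * 9.81 * 2.5 * 0.9816
= 168.5208 Nm


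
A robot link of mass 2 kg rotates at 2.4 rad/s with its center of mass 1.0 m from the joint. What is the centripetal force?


F = m * omega^2 * r
= 2 * 2.4^2 * 1.0
= 2 * 5.76 * 1.0
= 11.52 N


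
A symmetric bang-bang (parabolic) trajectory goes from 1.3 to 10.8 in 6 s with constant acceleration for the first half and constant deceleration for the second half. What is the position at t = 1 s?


Symmetric rest-to-rest: each phase covers (pf-p0)/2 in time T/2. 0.5*a*(T/2)^2 = (pf-p0)/2 => a = 4*(pf-p0)/T^2
a = 4*(10.8-1.3)/6^2 = 1.0556
t = 1 is in the acceleration phase (t <= T/2).
p = p0 + 0.5*a*t^2 = 1.3 + 0.5*1.0556*1^2
= 1.8278


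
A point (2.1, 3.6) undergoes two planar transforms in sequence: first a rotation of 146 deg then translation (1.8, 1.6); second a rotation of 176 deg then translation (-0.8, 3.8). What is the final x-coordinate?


After transform 1:
x1 = cos(146)*2.1 - sin(146)*3.6 + 1.8 = -1.9541
y1 = sin(146)*2.1 + cos(146)*3.6 + 1.6 = -0.2102
After transform 2:
x2 = cos(176)*-1.9541 - sin(176)*-0.2102 + -0.8
= 1.164


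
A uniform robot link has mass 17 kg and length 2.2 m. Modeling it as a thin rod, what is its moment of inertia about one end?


I = (1/3) * m * L^2
= (1/3) * 17 * 2.2^2
= 0.333333 * 17 * 4.84
= 27.4267 kg*m^2


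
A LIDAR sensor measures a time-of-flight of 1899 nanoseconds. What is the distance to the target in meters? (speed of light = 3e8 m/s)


tof = 1899 ns = 1.899e-06 s
dist = c * tof / 2
= 3e8 * 1.899e-06 / 2
= 284.85 m


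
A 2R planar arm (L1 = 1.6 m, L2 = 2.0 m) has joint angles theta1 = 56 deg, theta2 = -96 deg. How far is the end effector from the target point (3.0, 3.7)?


End effector via forward kinematics:
x = L1*cos(t1) + L2*cos(t1+t2) = 2.4268
y = L1*sin(t1) + L2*sin(t1+t2) = 0.0409
Distance to target:
d = sqrt((3.0 - 2.4268)^2 + (3.7 - 0.0409)^2)
= sqrt(0.3286 + 13.3891)
= 3.7037 m


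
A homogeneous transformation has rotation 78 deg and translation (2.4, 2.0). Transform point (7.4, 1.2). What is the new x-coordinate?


x' = cos(theta)*px - sin(theta)*py + tx
= 0.2079*7.4 - 0.9781*1.2 + 2.4
= 2.7648


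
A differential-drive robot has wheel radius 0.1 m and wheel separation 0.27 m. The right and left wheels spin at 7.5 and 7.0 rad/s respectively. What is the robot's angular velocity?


vR = r*wR = 0.1*7.5 = 0.75 m/s
vL = r*wL = 0.1*7.0 = 0.7 m/s
v = (vR+vL)/2 = 0.725 m/s
omega = (vR-vL)/L = 0.1852 rad/s
angular velocity = 0.1852 rad/s


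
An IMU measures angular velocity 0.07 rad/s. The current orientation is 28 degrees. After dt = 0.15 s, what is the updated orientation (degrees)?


delta_theta = w * dt = 0.07 * 0.15 = 0.0105 rad
= 0.6016 deg
theta_new = 28 + 0.6016 = 28.6016 deg


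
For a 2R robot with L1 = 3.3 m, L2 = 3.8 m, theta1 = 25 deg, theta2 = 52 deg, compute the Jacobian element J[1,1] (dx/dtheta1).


J[1,1] = -L1*sin(t1) - L2*sin(t1+t2)
= -3.3*sin(25) - 3.8*sin(77)
= -5.0972


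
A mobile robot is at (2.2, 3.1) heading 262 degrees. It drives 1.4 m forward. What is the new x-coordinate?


x_new = x0 + d*cos(theta)
= 2.2 + 1.4*cos(262)
= 2.2 + -0.1948
= 2.0052


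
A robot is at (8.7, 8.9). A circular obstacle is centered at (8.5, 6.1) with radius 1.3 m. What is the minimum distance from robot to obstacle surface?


center_dist = sqrt((8.7-8.5)^2 + (8.9-6.1)^2)
= sqrt(0.04 + 7.84)
= 2.8071
min_dist = center_dist - radius = 2.8071 - 1.3 = 1.5071 m


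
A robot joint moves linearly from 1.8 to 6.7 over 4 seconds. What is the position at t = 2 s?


s = t/T = 2/4 = 0.5
p(t) = p0 + (pf-p0)*s
= 1.8 + (6.7 - 1.8) * 0.5
= 4.25


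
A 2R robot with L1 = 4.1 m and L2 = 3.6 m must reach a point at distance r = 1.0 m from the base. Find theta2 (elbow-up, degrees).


cos(theta2) = (r^2 - L1^2 - L2^2) / (2*L1*L2)
cos(theta2) = (1.0 - 16.81 - 12.96) / 29.52
cos(theta2) = -0.974593
theta2 = 167.057 degrees


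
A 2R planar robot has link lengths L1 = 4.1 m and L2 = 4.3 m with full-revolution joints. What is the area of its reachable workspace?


r_max = L1 + L2 = 8.4 m
r_min = |L1 - L2| = 0.2 m
Area = pi*(r_max^2 - r_min^2)
= pi*(70.56 - 0.04)
= pi * 70.52
= 221.5451 m^2


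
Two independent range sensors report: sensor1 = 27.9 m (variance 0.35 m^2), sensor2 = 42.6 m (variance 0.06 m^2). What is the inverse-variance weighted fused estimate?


w1 = (1/var1) / (1/var1 + 1/var2)
   = 2.8571 / (2.8571 + 16.6667) = 0.1463
w2 = 1 - w1 = 0.8537
fused = w1*s1 + w2*s2 = 4.0829 + 36.3659
= 40.4488 m


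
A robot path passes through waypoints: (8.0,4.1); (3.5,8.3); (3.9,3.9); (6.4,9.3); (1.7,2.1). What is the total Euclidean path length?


Segment lengths:
  seg1 = sqrt((-4.5)^2 + (4.2)^2) = 6.1555
  seg2 = sqrt((0.4)^2 + (-4.4)^2) = 4.4181
  seg3 = sqrt((2.5)^2 + (5.4)^2) = 5.9506
  seg4 = sqrt((-4.7)^2 + (-7.2)^2) = 8.5983
Total = 25.1225


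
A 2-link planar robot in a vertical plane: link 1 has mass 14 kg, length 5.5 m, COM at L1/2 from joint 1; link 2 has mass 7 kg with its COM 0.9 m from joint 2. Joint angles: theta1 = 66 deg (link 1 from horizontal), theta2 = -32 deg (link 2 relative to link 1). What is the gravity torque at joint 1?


Horizontal distance from joint 1 to link-1 COM:
  x_c1 = (L1/2)*cos(t1) = 2.75 * 0.4067 = 1.1185 m
Horizontal distance from joint 1 to link-2 COM:
  x_c2 = L1*cos(t1) + Lc2*cos(t1+t2)
       = 5.5*0.4067 + 0.9*0.829 = 2.9832 m
tau1 = m1*g*x_c1 + m2*g*x_c2
     = 14*9.81*1.1185 + 7*9.81*2.9832
     = 153.6183 + 204.8553
     = 358.4737 Nm


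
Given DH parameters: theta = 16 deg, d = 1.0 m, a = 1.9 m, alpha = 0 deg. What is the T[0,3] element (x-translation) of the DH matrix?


T[0,3] = a * cos(theta)
= 1.9 * cos(16 deg)
= 1.9 * 0.9613
= 1.8264


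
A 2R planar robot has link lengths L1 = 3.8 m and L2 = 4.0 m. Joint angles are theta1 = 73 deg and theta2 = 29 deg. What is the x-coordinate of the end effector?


Convert angles to radians: theta1 = 1.2741, theta2 = 0.5061
x = L1*cos(theta1) + L2*cos(theta1+theta2)
x = 1.111 + -0.8316
x = 0.2794


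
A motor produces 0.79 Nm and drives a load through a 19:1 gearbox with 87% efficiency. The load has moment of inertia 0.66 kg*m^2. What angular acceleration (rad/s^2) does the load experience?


tau_out = tau_motor * N * eta
= 0.79 * 19 * 0.87 = 13.0587 Nm
alpha = tau_out / I = 13.0587 / 0.66
= 19.7859 rad/s^2


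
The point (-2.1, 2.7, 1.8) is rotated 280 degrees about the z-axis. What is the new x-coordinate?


Rotation about z-axis: x' = x*cos(theta) - y*sin(theta)
= -2.1 * 0.1736 - 2.7 * -0.9848
= 2.2943


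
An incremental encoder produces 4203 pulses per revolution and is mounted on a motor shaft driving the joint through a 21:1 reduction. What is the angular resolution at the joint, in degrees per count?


counts per rev = 4203
effective counts at joint = 4203 * 21 = 88263
resolution = 360 / 88263
= 0.0041 deg/count


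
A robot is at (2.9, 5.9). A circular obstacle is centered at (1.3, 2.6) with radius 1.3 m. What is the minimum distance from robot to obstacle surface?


center_dist = sqrt((2.9-1.3)^2 + (5.9-2.6)^2)
= sqrt(2.56 + 10.89)
= 3.6674
min_dist = center_dist - radius = 3.6674 - 1.3 = 2.3674 m


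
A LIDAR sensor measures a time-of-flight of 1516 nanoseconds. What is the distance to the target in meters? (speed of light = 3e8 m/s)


tof = 1516 ns = 1.516e-06 s
dist = c * tof / 2
= 3e8 * 1.516e-06 / 2
= 227.4 m


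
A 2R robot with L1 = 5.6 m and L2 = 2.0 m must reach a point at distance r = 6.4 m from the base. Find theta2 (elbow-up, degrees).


cos(theta2) = (r^2 - L1^2 - L2^2) / (2*L1*L2)
cos(theta2) = (40.96 - 31.36 - 4.0) / 22.4
cos(theta2) = 0.25
theta2 = 75.5225 degrees


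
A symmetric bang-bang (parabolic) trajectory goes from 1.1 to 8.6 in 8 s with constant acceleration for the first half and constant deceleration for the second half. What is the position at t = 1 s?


Symmetric rest-to-rest: each phase covers (pf-p0)/2 in time T/2. 0.5*a*(T/2)^2 = (pf-p0)/2 => a = 4*(pf-p0)/T^2
a = 4*(8.6-1.1)/8^2 = 0.4688
t = 1 is in the acceleration phase (t <= T/2).
p = p0 + 0.5*a*t^2 = 1.1 + 0.5*0.4688*1^2
= 1.3344


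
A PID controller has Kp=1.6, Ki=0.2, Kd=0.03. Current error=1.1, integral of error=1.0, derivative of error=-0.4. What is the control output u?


u = Kp*e + Ki*int(e) + Kd*de/dt
= 1.6*1.1 + 0.2*1.0 + 0.03*(-0.4)
= 1.76 + 0.2 + -0.012
= 1.948


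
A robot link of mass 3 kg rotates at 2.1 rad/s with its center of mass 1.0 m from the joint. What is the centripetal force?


F = m * omega^2 * r
= 3 * 2.1^2 * 1.0
= 3 * 4.41 * 1.0
= 13.23 N


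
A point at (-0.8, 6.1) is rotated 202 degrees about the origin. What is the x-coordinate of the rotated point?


x' = x*cos(theta) - y*sin(theta)
cos(202 deg) = -0.9272, sin(202 deg) = -0.3746
x' = -0.8 * -0.9272 - 6.1 * -0.3746
= 0.7417 - -2.2851
= 3.0268


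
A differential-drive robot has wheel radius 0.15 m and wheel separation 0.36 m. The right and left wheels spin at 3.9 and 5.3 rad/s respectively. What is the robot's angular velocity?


vR = r*wR = 0.15*3.9 = 0.585 m/s
vL = r*wL = 0.15*5.3 = 0.795 m/s
v = (vR+vL)/2 = 0.69 m/s
omega = (vR-vL)/L = -0.5833 rad/s
angular velocity = -0.5833 rad/s


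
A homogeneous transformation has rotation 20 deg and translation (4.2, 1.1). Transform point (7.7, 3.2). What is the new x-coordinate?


x' = cos(theta)*px - sin(theta)*py + tx
= 0.9397*7.7 - 0.342*3.2 + 4.2
= 10.3412


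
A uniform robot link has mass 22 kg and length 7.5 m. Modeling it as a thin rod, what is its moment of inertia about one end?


I = (1/3) * m * L^2
= (1/3) * 22 * 7.5^2
= 0.333333 * 22 * 56.25
= 412.5 kg*m^2


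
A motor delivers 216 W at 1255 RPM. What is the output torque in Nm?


omega = 1255 * 2*pi/60 = 131.4233 rad/s
tau = P / omega = 216 / 131.4233
= 1.6435 Nm


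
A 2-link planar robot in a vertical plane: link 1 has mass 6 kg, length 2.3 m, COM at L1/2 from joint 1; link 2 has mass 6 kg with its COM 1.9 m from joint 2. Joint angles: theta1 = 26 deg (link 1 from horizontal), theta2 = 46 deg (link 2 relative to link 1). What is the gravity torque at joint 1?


Horizontal distance from joint 1 to link-1 COM:
  x_c1 = (L1/2)*cos(t1) = 1.15 * 0.8988 = 1.0336 m
Horizontal distance from joint 1 to link-2 COM:
  x_c2 = L1*cos(t1) + Lc2*cos(t1+t2)
       = 2.3*0.8988 + 1.9*0.309 = 2.6544 m
tau1 = m1*g*x_c1 + m2*g*x_c2
     = 6*9.81*1.0336 + 6*9.81*2.6544
     = 60.8385 + 156.2355
     = 217.074 Nm


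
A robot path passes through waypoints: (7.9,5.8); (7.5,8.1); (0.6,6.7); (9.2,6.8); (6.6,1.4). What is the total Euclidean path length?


Segment lengths:
  seg1 = sqrt((-0.4)^2 + (2.3)^2) = 2.3345
  seg2 = sqrt((-6.9)^2 + (-1.4)^2) = 7.0406
  seg3 = sqrt((8.6)^2 + (0.1)^2) = 8.6006
  seg4 = sqrt((-2.6)^2 + (-5.4)^2) = 5.9933
Total = 23.969


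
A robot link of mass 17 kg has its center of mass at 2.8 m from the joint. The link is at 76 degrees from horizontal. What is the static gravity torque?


tau = m*g*L*cos(angle)
= 17 * 9.81 * 2.8 * cos(76 deg)
= 17 * 9.81 * 2.8 * 0.2419
= 112.9669 Nm


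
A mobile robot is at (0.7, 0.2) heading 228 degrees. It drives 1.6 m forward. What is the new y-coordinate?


y_new = y0 + d*sin(theta)
= 0.2 + 1.6*sin(228)
= 0.2 + -1.189
= -0.989


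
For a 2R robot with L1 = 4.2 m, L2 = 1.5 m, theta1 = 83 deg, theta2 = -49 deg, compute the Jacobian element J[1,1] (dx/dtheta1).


J[1,1] = -L1*sin(t1) - L2*sin(t1+t2)
= -4.2*sin(83) - 1.5*sin(34)
= -5.0075


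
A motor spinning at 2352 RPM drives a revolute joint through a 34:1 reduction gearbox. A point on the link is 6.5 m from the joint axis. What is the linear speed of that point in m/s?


omega_motor = 2352 * 2*pi/60 = 246.3009 rad/s
omega_joint = omega_motor / 34 = 7.2441 rad/s
v = omega_joint * r = 7.2441 * 6.5
= 47.0869 m/s


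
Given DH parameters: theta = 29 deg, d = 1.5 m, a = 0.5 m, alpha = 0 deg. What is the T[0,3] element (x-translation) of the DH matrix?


T[0,3] = a * cos(theta)
= 0.5 * cos(29 deg)
= 0.5 * 0.8746
= 0.4373


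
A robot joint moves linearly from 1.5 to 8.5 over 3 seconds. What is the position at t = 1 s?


s = t/T = 1/3 = 0.3333
p(t) = p0 + (pf-p0)*s
= 1.5 + (8.5 - 1.5) * 0.3333
= 3.8333


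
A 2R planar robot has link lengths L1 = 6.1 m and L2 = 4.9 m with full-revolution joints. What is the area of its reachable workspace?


r_max = L1 + L2 = 11.0 m
r_min = |L1 - L2| = 1.2 m
Area = pi*(r_max^2 - r_min^2)
= pi*(121.0 - 1.44)
= pi * 119.56
= 375.6088 m^2


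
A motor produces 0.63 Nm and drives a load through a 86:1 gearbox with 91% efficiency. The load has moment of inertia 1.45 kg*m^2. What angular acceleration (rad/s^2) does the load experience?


tau_out = tau_motor * N * eta
= 0.63 * 86 * 0.91 = 49.3038 Nm
alpha = tau_out / I = 49.3038 / 1.45
= 34.0026 rad/s^2


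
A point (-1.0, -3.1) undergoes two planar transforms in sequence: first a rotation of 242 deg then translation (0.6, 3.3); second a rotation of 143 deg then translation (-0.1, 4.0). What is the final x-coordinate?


After transform 1:
x1 = cos(242)*-1.0 - sin(242)*-3.1 + 0.6 = -1.6677
y1 = sin(242)*-1.0 + cos(242)*-3.1 + 3.3 = 5.6383
After transform 2:
x2 = cos(143)*-1.6677 - sin(143)*5.6383 + -0.1
= -2.1614


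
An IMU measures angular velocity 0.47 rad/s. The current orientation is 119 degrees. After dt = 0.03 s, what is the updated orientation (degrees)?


delta_theta = w * dt = 0.47 * 0.03 = 0.0141 rad
= 0.8079 deg
theta_new = 119 + 0.8079 = 119.8079 deg


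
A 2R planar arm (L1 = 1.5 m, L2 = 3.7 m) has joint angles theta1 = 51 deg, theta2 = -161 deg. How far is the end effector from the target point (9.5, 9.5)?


End effector via forward kinematics:
x = L1*cos(t1) + L2*cos(t1+t2) = -0.3215
y = L1*sin(t1) + L2*sin(t1+t2) = -2.3111
Distance to target:
d = sqrt((9.5 - -0.3215)^2 + (9.5 - -2.3111)^2)
= sqrt(96.4617 + 139.5031)
= 15.3611 m
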